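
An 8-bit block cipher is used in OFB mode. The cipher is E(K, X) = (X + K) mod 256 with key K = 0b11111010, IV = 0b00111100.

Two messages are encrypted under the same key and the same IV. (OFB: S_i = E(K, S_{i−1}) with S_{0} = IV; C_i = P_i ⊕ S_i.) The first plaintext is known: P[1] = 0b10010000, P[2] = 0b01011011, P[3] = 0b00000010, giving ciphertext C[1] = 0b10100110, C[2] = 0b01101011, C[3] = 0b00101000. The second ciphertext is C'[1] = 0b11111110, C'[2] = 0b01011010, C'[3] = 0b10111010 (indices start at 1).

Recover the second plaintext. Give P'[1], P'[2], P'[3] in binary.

P'[1] = 0b11001000, P'[2] = 0b01101010, P'[3] = 0b10010000

In OFB with a reused IV, both messages share the same keystream S_i, so C_i ⊕ C'_i = P_i ⊕ P'_i and thus P'_i = P_i ⊕ C_i ⊕ C'_i.
P'[1]: 0b10010000 ⊕ 0b10100110 ⊕ 0b11111110 = 0b11001000.
P'[2]: 0b01011011 ⊕ 0b01101011 ⊕ 0b01011010 = 0b01101010.
P'[3]: 0b00000010 ⊕ 0b00101000 ⊕ 0b10111010 = 0b10010000.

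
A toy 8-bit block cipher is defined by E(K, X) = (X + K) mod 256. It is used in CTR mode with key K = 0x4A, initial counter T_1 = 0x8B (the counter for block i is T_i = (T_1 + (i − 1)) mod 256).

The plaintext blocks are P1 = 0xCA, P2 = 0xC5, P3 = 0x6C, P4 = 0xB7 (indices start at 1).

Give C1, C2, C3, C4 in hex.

C1 = 0x1F, C2 = 0x13, C3 = 0xBB, C4 = 0x6F

CTR encryption: S_i = E(K, T_i) where T_i is the counter for block i; C_i = P_i ⊕ S_i.
C1: T = 0x8B, S = E(K, T) = 0xD5; 0xCA ⊕ 0xD5 = 0x1F.
C2: T = 0x8C, S = E(K, T) = 0xD6; 0xC5 ⊕ 0xD6 = 0x13.
C3: T = 0x8D, S = E(K, T) = 0xD7; 0x6C ⊕ 0xD7 = 0xBB.
C4: T = 0x8E, S = E(K, T) = 0xD8; 0xB7 ⊕ 0xD8 = 0x6F.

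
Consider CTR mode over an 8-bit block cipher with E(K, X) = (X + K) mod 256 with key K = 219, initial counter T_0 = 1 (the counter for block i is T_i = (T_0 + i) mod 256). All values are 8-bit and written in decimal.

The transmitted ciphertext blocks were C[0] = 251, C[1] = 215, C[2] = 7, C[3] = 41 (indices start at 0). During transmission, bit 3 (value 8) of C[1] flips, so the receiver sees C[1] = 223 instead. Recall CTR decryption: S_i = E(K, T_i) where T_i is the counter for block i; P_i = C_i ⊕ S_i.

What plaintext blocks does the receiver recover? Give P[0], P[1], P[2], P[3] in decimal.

Only C[1] changed, to 223. In CTR, a change in C_i flips the same bit in P_i only; the keystream is unaffected. Decrypting the received ciphertext:
P[0]: T = 1, S = E(K, T) = 220; 251 ⊕ 220 = 39.
P[1]: T = 2, S = E(K, T) = 221; 223 ⊕ 221 = 2.
P[2]: T = 3, S = E(K, T) = 222; 7 ⊕ 222 = 217.
P[3]: T = 4, S = E(K, T) = 223; 41 ⊕ 223 = 246.
Blocks that differ from the original plaintext: P[1].

P[0] = 39, P[1] = 2, P[2] = 217, P[3] = 246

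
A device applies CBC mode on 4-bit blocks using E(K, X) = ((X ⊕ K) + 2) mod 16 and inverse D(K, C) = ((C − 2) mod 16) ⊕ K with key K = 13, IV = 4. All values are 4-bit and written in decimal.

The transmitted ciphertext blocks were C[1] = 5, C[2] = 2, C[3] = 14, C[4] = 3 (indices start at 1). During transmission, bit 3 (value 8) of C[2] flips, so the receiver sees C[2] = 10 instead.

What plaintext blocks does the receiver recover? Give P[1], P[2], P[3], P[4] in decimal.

P[1] = 10, P[2] = 0, P[3] = 11, P[4] = 2

CBC decryption: P_i = D(K, C_i) ⊕ C_{i−1}, with C_{0} = IV.
Only C[2] changed, to 10. In CBC, a change in C_i garbles P_i and flips the same bit in P_{i+1}. Decrypting the received ciphertext:
P[1]: D(K, 5) = 14; 14 ⊕ 4 = 10.
P[2]: D(K, 10) = 5; 5 ⊕ 5 = 0.
P[3]: D(K, 14) = 1; 1 ⊕ 10 = 11.
P[4]: D(K, 3) = 12; 12 ⊕ 14 = 2.
Blocks that differ from the original plaintext: P[2], P[3].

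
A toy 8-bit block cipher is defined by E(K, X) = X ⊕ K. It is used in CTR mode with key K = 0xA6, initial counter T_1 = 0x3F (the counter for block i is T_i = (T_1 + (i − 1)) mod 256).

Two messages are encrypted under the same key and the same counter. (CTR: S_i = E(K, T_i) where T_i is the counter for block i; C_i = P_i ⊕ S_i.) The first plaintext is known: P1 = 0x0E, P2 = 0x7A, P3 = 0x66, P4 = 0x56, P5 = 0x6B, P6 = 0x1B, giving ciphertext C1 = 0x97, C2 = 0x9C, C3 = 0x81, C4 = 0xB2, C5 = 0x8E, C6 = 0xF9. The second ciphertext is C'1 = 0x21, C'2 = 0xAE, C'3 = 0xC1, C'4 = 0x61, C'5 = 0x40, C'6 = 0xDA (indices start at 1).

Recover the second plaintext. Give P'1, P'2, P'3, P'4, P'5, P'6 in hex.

P'1 = 0xB8, P'2 = 0x48, P'3 = 0x26, P'4 = 0x85, P'5 = 0xA5, P'6 = 0x38

In CTR with a reused counter, both messages share the same keystream S_i, so C_i ⊕ C'_i = P_i ⊕ P'_i and thus P'_i = P_i ⊕ C_i ⊕ C'_i.
P'1: 0x0E ⊕ 0x97 ⊕ 0x21 = 0xB8.
P'2: 0x7A ⊕ 0x9C ⊕ 0xAE = 0x48.
P'3: 0x66 ⊕ 0x81 ⊕ 0xC1 = 0x26.
P'4: 0x56 ⊕ 0xB2 ⊕ 0x61 = 0x85.
P'5: 0x6B ⊕ 0x8E ⊕ 0x40 = 0xA5.
P'6: 0x1B ⊕ 0xF9 ⊕ 0xDA = 0x38.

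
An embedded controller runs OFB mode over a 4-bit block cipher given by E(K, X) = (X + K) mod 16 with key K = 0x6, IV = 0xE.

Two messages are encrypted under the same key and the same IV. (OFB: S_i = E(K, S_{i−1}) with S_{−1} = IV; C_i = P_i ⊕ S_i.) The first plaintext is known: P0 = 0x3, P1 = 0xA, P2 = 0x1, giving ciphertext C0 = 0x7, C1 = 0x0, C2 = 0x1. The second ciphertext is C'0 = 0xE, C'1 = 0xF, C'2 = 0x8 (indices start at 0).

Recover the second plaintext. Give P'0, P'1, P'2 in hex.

P'0 = 0xA, P'1 = 0x5, P'2 = 0x8

In OFB with a reused IV, both messages share the same keystream S_i, so C_i ⊕ C'_i = P_i ⊕ P'_i and thus P'_i = P_i ⊕ C_i ⊕ C'_i.
P'0: 0x3 ⊕ 0x7 ⊕ 0xE = 0xA.
P'1: 0xA ⊕ 0x0 ⊕ 0xF = 0x5.
P'2: 0x1 ⊕ 0x1 ⊕ 0x8 = 0x8.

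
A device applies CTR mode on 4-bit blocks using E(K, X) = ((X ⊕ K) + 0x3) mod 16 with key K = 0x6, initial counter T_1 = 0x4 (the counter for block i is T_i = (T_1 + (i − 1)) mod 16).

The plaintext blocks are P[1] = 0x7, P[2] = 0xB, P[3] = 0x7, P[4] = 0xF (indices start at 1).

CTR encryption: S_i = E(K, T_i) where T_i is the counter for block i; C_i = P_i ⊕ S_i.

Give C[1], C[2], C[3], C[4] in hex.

C[1]: T = 0x4, S = E(K, T) = 0x5; 0x7 ⊕ 0x5 = 0x2.
C[2]: T = 0x5, S = E(K, T) = 0x6; 0xB ⊕ 0x6 = 0xD.
C[3]: T = 0x6, S = E(K, T) = 0x3; 0x7 ⊕ 0x3 = 0x4.
C[4]: T = 0x7, S = E(K, T) = 0x4; 0xF ⊕ 0x4 = 0xB.

C[1] = 0x2, C[2] = 0xD, C[3] = 0x4, C[4] = 0xB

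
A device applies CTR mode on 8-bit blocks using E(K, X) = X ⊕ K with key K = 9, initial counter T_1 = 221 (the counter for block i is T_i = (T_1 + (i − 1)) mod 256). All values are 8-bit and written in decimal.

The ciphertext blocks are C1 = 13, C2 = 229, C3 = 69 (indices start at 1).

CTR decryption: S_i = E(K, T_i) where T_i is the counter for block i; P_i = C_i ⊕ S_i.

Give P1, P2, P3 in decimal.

P1: T = 221, S = E(K, T) = 212; 13 ⊕ 212 = 217.
P2: T = 222, S = E(K, T) = 215; 229 ⊕ 215 = 50.
P3: T = 223, S = E(K, T) = 214; 69 ⊕ 214 = 147.

P1 = 217, P2 = 50, P3 = 147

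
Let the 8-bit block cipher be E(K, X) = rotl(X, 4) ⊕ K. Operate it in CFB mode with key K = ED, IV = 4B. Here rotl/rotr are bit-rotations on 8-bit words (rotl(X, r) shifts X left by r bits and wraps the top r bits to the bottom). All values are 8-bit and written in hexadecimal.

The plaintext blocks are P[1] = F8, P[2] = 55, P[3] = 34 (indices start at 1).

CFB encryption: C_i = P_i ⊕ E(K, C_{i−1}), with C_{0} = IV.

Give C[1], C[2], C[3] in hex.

C[1] = A1, C[2] = A2, C[3] = F3

C[1]: E(K, 4B) = 59; F8 ⊕ 59 = A1.
C[2]: E(K, A1) = F7; 55 ⊕ F7 = A2.
C[3]: E(K, A2) = C7; 34 ⊕ C7 = F3.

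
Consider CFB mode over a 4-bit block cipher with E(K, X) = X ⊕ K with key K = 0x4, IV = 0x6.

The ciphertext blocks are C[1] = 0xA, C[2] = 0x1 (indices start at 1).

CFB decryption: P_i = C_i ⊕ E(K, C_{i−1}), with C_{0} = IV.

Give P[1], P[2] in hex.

P[1]: E(K, 0x6) = 0x2; 0xA ⊕ 0x2 = 0x8.
P[2]: E(K, 0xA) = 0xE; 0x1 ⊕ 0xE = 0xF.

P[1] = 0x8, P[2] = 0xF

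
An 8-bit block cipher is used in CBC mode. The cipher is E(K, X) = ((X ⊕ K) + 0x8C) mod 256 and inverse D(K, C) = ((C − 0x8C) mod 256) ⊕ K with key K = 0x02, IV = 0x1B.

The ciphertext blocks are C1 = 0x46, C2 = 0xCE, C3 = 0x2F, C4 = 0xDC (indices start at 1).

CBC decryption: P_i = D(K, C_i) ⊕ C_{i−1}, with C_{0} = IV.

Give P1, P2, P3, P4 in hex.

P1: D(K, 0x46) = 0xB8; 0xB8 ⊕ 0x1B = 0xA3.
P2: D(K, 0xCE) = 0x40; 0x40 ⊕ 0x46 = 0x06.
P3: D(K, 0x2F) = 0xA1; 0xA1 ⊕ 0xCE = 0x6F.
P4: D(K, 0xDC) = 0x52; 0x52 ⊕ 0x2F = 0x7D.

P1 = 0xA3, P2 = 0x06, P3 = 0x6F, P4 = 0x7D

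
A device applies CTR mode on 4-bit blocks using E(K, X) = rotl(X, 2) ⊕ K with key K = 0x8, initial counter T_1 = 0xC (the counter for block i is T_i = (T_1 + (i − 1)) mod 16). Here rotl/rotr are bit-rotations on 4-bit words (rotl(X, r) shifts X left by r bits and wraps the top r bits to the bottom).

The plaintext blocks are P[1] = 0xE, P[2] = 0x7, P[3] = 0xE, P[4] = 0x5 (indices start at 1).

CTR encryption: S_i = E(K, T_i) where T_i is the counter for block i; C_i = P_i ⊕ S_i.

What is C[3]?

C[3] = 0xD

C[1]: T = 0xC, S = E(K, T) = 0xB; 0xE ⊕ 0xB = 0x5.
C[2]: T = 0xD, S = E(K, T) = 0xF; 0x7 ⊕ 0xF = 0x8.
C[3]: T = 0xE, S = E(K, T) = 0x3; 0xE ⊕ 0x3 = 0xD.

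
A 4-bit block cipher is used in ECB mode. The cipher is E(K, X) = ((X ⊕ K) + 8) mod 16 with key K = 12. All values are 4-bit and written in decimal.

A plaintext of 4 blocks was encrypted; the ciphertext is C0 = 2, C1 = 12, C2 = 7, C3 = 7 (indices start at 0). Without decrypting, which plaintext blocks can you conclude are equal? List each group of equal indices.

ECB encrypts each block independently with the same key, so equal ciphertext blocks imply equal plaintext blocks.
C2 = C3 = 7, so P2 = P3.

P2 = P3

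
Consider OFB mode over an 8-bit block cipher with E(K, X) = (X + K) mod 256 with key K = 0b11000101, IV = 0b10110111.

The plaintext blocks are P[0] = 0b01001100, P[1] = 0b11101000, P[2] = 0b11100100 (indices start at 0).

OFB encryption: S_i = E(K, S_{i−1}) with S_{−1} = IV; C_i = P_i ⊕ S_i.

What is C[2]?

C[0]: S = E(K, 0b10110111) = 0b01111100; 0b01001100 ⊕ 0b01111100 = 0b00110000.
C[1]: S = E(K, 0b01111100) = 0b01000001; 0b11101000 ⊕ 0b01000001 = 0b10101001.
C[2]: S = E(K, 0b01000001) = 0b00000110; 0b11100100 ⊕ 0b00000110 = 0b11100010.

C[2] = 0b11100010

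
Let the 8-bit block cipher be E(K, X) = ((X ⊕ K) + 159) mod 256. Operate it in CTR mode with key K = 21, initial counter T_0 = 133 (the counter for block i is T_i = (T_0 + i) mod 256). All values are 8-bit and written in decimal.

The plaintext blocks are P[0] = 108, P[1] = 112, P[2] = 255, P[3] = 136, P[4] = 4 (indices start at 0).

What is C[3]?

CTR encryption: S_i = E(K, T_i) where T_i is the counter for block i; C_i = P_i ⊕ S_i.
C[0]: T = 133, S = E(K, T) = 47; 108 ⊕ 47 = 67.
C[1]: T = 134, S = E(K, T) = 50; 112 ⊕ 50 = 66.
C[2]: T = 135, S = E(K, T) = 49; 255 ⊕ 49 = 206.
C[3]: T = 136, S = E(K, T) = 60; 136 ⊕ 60 = 180.

C[3] = 180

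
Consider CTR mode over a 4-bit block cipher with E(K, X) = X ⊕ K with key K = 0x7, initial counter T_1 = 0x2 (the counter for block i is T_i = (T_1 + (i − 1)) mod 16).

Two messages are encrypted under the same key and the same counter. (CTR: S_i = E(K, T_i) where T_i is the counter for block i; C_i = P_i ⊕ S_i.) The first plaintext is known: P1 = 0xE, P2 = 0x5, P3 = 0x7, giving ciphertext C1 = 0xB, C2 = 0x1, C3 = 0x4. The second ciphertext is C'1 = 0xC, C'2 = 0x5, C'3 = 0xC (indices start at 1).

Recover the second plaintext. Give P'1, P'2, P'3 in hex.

In CTR with a reused counter, both messages share the same keystream S_i, so C_i ⊕ C'_i = P_i ⊕ P'_i and thus P'_i = P_i ⊕ C_i ⊕ C'_i.
P'1: 0xE ⊕ 0xB ⊕ 0xC = 0x9.
P'2: 0x5 ⊕ 0x1 ⊕ 0x5 = 0x1.
P'3: 0x7 ⊕ 0x4 ⊕ 0xC = 0xF.

P'1 = 0x9, P'2 = 0x1, P'3 = 0xF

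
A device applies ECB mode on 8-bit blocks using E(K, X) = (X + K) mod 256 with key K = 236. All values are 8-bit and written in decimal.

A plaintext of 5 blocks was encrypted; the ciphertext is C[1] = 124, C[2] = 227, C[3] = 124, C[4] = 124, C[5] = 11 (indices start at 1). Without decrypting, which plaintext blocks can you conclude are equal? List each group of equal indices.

ECB encrypts each block independently with the same key, so equal ciphertext blocks imply equal plaintext blocks.
C[1] = C[3] = C[4] = 124, so P[1] = P[3] = P[4].

P[1] = P[3] = P[4]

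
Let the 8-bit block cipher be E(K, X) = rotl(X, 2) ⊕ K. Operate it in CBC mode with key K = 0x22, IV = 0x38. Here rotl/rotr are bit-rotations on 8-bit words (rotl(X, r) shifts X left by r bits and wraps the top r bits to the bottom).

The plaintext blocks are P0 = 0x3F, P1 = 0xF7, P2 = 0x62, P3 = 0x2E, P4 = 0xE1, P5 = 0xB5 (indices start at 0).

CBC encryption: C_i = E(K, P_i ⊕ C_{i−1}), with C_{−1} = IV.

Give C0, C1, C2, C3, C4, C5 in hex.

C0 = 0x3E, C1 = 0x05, C2 = 0xBF, C3 = 0x64, C4 = 0x34, C5 = 0x24

C0: P0 ⊕ 0x38 = 0x07; E(K, 0x07) = 0x3E.
C1: P1 ⊕ 0x3E = 0xC9; E(K, 0xC9) = 0x05.
C2: P2 ⊕ 0x05 = 0x67; E(K, 0x67) = 0xBF.
C3: P3 ⊕ 0xBF = 0x91; E(K, 0x91) = 0x64.
C4: P4 ⊕ 0x64 = 0x85; E(K, 0x85) = 0x34.
C5: P5 ⊕ 0x34 = 0x81; E(K, 0x81) = 0x24.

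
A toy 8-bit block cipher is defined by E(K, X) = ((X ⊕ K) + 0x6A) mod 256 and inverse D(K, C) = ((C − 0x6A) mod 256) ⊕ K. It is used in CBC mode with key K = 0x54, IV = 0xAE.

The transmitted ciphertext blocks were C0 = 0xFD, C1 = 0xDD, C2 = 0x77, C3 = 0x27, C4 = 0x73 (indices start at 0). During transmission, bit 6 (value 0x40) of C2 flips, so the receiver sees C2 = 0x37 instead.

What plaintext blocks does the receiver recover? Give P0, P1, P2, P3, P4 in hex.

CBC decryption: P_i = D(K, C_i) ⊕ C_{i−1}, with C_{−1} = IV.
Only C2 changed, to 0x37. In CBC, a change in C_i garbles P_i and flips the same bit in P_{i+1}. Decrypting the received ciphertext:
P0: D(K, 0xFD) = 0xC7; 0xC7 ⊕ 0xAE = 0x69.
P1: D(K, 0xDD) = 0x27; 0x27 ⊕ 0xFD = 0xDA.
P2: D(K, 0x37) = 0x99; 0x99 ⊕ 0xDD = 0x44.
P3: D(K, 0x27) = 0xE9; 0xE9 ⊕ 0x37 = 0xDE.
P4: D(K, 0x73) = 0x5D; 0x5D ⊕ 0x27 = 0x7A.
Blocks that differ from the original plaintext: P2, P3.

P0 = 0x69, P1 = 0xDA, P2 = 0x44, P3 = 0xDE, P4 = 0x7A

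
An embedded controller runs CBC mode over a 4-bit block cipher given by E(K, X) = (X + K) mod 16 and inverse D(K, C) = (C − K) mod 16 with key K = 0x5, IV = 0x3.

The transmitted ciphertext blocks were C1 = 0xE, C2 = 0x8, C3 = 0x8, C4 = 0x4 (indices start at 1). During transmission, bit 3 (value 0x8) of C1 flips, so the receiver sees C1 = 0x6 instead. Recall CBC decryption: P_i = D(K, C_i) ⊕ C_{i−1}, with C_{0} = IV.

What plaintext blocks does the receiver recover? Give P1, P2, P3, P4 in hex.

Only C1 changed, to 0x6. In CBC, a change in C_i garbles P_i and flips the same bit in P_{i+1}. Decrypting the received ciphertext:
P1: D(K, 0x6) = 0x1; 0x1 ⊕ 0x3 = 0x2.
P2: D(K, 0x8) = 0x3; 0x3 ⊕ 0x6 = 0x5.
P3: D(K, 0x8) = 0x3; 0x3 ⊕ 0x8 = 0xB.
P4: D(K, 0x4) = 0xF; 0xF ⊕ 0x8 = 0x7.
Blocks that differ from the original plaintext: P1, P2.

P1 = 0x2, P2 = 0x5, P3 = 0xB, P4 = 0x7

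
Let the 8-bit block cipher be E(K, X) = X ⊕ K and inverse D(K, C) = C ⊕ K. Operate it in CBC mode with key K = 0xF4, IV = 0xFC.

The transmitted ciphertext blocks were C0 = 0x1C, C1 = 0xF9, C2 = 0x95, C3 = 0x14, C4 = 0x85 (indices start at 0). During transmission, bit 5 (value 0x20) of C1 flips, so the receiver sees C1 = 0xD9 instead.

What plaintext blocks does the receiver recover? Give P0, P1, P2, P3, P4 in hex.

P0 = 0x14, P1 = 0x31, P2 = 0xB8, P3 = 0x75, P4 = 0x65

CBC decryption: P_i = D(K, C_i) ⊕ C_{i−1}, with C_{−1} = IV.
Only C1 changed, to 0xD9. In CBC, a change in C_i garbles P_i and flips the same bit in P_{i+1}. Decrypting the received ciphertext:
P0: D(K, 0x1C) = 0xE8; 0xE8 ⊕ 0xFC = 0x14.
P1: D(K, 0xD9) = 0x2D; 0x2D ⊕ 0x1C = 0x31.
P2: D(K, 0x95) = 0x61; 0x61 ⊕ 0xD9 = 0xB8.
P3: D(K, 0x14) = 0xE0; 0xE0 ⊕ 0x95 = 0x75.
P4: D(K, 0x85) = 0x71; 0x71 ⊕ 0x14 = 0x65.
Blocks that differ from the original plaintext: P1, P2.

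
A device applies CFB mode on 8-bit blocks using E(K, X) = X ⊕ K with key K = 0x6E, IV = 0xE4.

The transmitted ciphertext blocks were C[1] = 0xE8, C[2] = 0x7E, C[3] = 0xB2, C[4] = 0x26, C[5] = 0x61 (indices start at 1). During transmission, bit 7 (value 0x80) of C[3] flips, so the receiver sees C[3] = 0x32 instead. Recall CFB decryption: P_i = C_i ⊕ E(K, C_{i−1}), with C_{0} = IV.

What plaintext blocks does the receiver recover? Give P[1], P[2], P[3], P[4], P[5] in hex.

Only C[3] changed, to 0x32. In CFB, a change in C_i flips the same bit in P_i and garbles P_{i+1}. Decrypting the received ciphertext:
P[1]: E(K, 0xE4) = 0x8A; 0xE8 ⊕ 0x8A = 0x62.
P[2]: E(K, 0xE8) = 0x86; 0x7E ⊕ 0x86 = 0xF8.
P[3]: E(K, 0x7E) = 0x10; 0x32 ⊕ 0x10 = 0x22.
P[4]: E(K, 0x32) = 0x5C; 0x26 ⊕ 0x5C = 0x7A.
P[5]: E(K, 0x26) = 0x48; 0x61 ⊕ 0x48 = 0x29.
Blocks that differ from the original plaintext: P[3], P[4].

P[1] = 0x62, P[2] = 0xF8, P[3] = 0x22, P[4] = 0x7A, P[5] = 0x29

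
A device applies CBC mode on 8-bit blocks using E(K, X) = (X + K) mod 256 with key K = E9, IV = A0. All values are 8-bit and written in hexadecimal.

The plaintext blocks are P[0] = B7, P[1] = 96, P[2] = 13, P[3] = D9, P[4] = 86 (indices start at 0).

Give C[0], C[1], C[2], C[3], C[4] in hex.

C[0] = 00, C[1] = 7F, C[2] = 55, C[3] = 75, C[4] = DC

CBC encryption: C_i = E(K, P_i ⊕ C_{i−1}), with C_{−1} = IV.
C[0]: P[0] ⊕ A0 = 17; E(K, 17) = 00.
C[1]: P[1] ⊕ 00 = 96; E(K, 96) = 7F.
C[2]: P[2] ⊕ 7F = 6C; E(K, 6C) = 55.
C[3]: P[3] ⊕ 55 = 8C; E(K, 8C) = 75.
C[4]: P[4] ⊕ 75 = F3; E(K, F3) = DC.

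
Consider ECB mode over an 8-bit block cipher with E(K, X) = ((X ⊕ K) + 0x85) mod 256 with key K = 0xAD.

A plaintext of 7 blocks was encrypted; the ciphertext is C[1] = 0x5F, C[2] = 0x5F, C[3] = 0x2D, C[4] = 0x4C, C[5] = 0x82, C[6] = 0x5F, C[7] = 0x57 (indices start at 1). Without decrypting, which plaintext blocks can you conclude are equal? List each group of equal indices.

ECB encrypts each block independently with the same key, so equal ciphertext blocks imply equal plaintext blocks.
C[1] = C[2] = C[6] = 0x5F, so P[1] = P[2] = P[6].

P[1] = P[2] = P[6]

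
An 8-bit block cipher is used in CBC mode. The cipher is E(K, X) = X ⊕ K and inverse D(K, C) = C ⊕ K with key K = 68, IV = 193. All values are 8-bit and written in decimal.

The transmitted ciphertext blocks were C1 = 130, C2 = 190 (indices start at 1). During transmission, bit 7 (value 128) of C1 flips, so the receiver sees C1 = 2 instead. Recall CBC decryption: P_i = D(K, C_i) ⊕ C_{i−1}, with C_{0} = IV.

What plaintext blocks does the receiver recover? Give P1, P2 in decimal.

P1 = 135, P2 = 248

Only C1 changed, to 2. In CBC, a change in C_i garbles P_i and flips the same bit in P_{i+1}. Decrypting the received ciphertext:
P1: D(K, 2) = 70; 70 ⊕ 193 = 135.
P2: D(K, 190) = 250; 250 ⊕ 2 = 248.
Blocks that differ from the original plaintext: P1, P2.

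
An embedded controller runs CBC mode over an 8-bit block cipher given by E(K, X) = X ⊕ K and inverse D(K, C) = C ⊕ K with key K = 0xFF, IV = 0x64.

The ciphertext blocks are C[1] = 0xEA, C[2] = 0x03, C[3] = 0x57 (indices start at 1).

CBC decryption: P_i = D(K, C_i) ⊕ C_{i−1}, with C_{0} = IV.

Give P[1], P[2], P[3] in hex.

P[1] = 0x71, P[2] = 0x16, P[3] = 0xAB

P[1]: D(K, 0xEA) = 0x15; 0x15 ⊕ 0x64 = 0x71.
P[2]: D(K, 0x03) = 0xFC; 0xFC ⊕ 0xEA = 0x16.
P[3]: D(K, 0x57) = 0xA8; 0xA8 ⊕ 0x03 = 0xAB.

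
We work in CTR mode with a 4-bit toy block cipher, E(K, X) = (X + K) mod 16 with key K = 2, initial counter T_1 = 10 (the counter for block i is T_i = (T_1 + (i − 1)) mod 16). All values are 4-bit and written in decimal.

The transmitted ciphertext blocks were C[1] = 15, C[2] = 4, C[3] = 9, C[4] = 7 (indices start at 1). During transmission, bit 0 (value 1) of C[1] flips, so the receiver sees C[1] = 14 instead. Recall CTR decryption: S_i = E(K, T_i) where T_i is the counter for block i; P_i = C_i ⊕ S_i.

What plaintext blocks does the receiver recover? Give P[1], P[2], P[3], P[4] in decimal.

P[1] = 2, P[2] = 9, P[3] = 7, P[4] = 8

Only C[1] changed, to 14. In CTR, a change in C_i flips the same bit in P_i only; the keystream is unaffected. Decrypting the received ciphertext:
P[1]: T = 10, S = E(K, T) = 12; 14 ⊕ 12 = 2.
P[2]: T = 11, S = E(K, T) = 13; 4 ⊕ 13 = 9.
P[3]: T = 12, S = E(K, T) = 14; 9 ⊕ 14 = 7.
P[4]: T = 13, S = E(K, T) = 15; 7 ⊕ 15 = 8.
Blocks that differ from the original plaintext: P[1].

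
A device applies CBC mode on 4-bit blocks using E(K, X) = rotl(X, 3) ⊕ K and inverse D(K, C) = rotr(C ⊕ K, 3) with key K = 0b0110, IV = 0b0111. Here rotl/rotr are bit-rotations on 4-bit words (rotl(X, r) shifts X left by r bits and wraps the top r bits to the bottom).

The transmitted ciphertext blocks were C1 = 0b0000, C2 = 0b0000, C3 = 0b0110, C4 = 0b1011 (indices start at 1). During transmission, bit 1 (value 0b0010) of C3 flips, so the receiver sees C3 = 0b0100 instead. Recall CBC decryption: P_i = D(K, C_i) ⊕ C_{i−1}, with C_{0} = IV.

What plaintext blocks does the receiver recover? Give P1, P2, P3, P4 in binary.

Only C3 changed, to 0b0100. In CBC, a change in C_i garbles P_i and flips the same bit in P_{i+1}. Decrypting the received ciphertext:
P1: D(K, 0b0000) = 0b1100; 0b1100 ⊕ 0b0111 = 0b1011.
P2: D(K, 0b0000) = 0b1100; 0b1100 ⊕ 0b0000 = 0b1100.
P3: D(K, 0b0100) = 0b0100; 0b0100 ⊕ 0b0000 = 0b0100.
P4: D(K, 0b1011) = 0b1011; 0b1011 ⊕ 0b0100 = 0b1111.
Blocks that differ from the original plaintext: P3, P4.

P1 = 0b1011, P2 = 0b1100, P3 = 0b0100, P4 = 0b1111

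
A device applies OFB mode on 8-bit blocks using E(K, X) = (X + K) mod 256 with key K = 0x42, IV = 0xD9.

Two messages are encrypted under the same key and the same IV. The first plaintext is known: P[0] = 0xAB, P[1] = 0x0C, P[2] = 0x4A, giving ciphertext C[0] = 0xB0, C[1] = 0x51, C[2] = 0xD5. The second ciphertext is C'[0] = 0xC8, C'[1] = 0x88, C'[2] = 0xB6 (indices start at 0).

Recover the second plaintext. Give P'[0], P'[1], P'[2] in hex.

In OFB with a reused IV, both messages share the same keystream S_i, so C_i ⊕ C'_i = P_i ⊕ P'_i and thus P'_i = P_i ⊕ C_i ⊕ C'_i.
P'[0]: 0xAB ⊕ 0xB0 ⊕ 0xC8 = 0xD3.
P'[1]: 0x0C ⊕ 0x51 ⊕ 0x88 = 0xD5.
P'[2]: 0x4A ⊕ 0xD5 ⊕ 0xB6 = 0x29.

P'[0] = 0xD3, P'[1] = 0xD5, P'[2] = 0x29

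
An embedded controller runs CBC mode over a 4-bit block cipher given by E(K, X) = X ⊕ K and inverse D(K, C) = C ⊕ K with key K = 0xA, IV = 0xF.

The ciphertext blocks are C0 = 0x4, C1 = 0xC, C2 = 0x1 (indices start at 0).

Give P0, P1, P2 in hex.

CBC decryption: P_i = D(K, C_i) ⊕ C_{i−1}, with C_{−1} = IV.
P0: D(K, 0x4) = 0xE; 0xE ⊕ 0xF = 0x1.
P1: D(K, 0xC) = 0x6; 0x6 ⊕ 0x4 = 0x2.
P2: D(K, 0x1) = 0xB; 0xB ⊕ 0xC = 0x7.

P0 = 0x1, P1 = 0x2, P2 = 0x7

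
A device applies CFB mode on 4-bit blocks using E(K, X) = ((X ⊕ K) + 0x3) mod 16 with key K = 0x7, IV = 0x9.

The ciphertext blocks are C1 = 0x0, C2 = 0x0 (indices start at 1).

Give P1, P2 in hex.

CFB decryption: P_i = C_i ⊕ E(K, C_{i−1}), with C_{0} = IV.
P1: E(K, 0x9) = 0x1; 0x0 ⊕ 0x1 = 0x1.
P2: E(K, 0x0) = 0xA; 0x0 ⊕ 0xA = 0xA.

P1 = 0x1, P2 = 0xA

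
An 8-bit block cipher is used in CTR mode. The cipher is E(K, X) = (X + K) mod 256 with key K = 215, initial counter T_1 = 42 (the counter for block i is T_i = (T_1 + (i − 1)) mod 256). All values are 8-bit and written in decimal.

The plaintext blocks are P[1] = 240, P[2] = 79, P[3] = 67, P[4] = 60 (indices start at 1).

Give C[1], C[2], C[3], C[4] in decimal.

C[1] = 241, C[2] = 77, C[3] = 64, C[4] = 56

CTR encryption: S_i = E(K, T_i) where T_i is the counter for block i; C_i = P_i ⊕ S_i.
C[1]: T = 42, S = E(K, T) = 1; 240 ⊕ 1 = 241.
C[2]: T = 43, S = E(K, T) = 2; 79 ⊕ 2 = 77.
C[3]: T = 44, S = E(K, T) = 3; 67 ⊕ 3 = 64.
C[4]: T = 45, S = E(K, T) = 4; 60 ⊕ 4 = 56.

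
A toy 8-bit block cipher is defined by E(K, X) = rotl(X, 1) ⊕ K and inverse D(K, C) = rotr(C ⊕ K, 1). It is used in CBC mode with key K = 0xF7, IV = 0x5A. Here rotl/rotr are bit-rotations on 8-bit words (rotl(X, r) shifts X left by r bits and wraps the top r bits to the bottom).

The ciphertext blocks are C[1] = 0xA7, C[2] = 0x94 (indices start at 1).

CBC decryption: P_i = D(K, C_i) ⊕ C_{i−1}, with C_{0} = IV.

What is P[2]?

P[2]: D(K, 0x94) = 0xB1; 0xB1 ⊕ 0xA7 = 0x16.

P[2] = 0x16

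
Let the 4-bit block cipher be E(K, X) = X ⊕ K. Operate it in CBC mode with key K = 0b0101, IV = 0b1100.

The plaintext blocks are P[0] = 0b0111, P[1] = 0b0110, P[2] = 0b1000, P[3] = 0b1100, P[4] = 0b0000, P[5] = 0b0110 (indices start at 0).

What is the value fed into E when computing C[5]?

CBC encryption: C_i = E(K, P_i ⊕ C_{i−1}), with C_{−1} = IV.
C[0]: P[0] ⊕ 0b1100 = 0b1011; E(K, 0b1011) = 0b1110.
C[1]: P[1] ⊕ 0b1110 = 0b1000; E(K, 0b1000) = 0b1101.
C[2]: P[2] ⊕ 0b1101 = 0b0101; E(K, 0b0101) = 0b0000.
C[3]: P[3] ⊕ 0b0000 = 0b1100; E(K, 0b1100) = 0b1001.
C[4]: P[4] ⊕ 0b1001 = 0b1001; E(K, 0b1001) = 0b1100.
C[5]: P[5] ⊕ 0b1100 = 0b1010; E(K, 0b1010) = 0b1111.
So the input to E for block [5] is 0b1010.

0b1010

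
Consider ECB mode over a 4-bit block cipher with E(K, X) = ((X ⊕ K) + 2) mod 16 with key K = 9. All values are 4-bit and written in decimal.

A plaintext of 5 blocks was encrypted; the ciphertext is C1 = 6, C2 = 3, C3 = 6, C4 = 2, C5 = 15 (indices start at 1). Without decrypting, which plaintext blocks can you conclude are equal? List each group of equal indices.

ECB encrypts each block independently with the same key, so equal ciphertext blocks imply equal plaintext blocks.
C1 = C3 = 6, so P1 = P3.

P1 = P3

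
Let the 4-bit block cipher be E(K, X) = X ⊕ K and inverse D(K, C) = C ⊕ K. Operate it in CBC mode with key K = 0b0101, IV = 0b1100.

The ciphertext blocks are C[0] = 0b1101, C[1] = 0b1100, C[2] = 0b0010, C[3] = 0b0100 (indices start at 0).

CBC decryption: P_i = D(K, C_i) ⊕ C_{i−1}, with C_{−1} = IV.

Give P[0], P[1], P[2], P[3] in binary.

P[0] = 0b0100, P[1] = 0b0100, P[2] = 0b1011, P[3] = 0b0011

P[0]: D(K, 0b1101) = 0b1000; 0b1000 ⊕ 0b1100 = 0b0100.
P[1]: D(K, 0b1100) = 0b1001; 0b1001 ⊕ 0b1101 = 0b0100.
P[2]: D(K, 0b0010) = 0b0111; 0b0111 ⊕ 0b1100 = 0b1011.
P[3]: D(K, 0b0100) = 0b0001; 0b0001 ⊕ 0b0010 = 0b0011.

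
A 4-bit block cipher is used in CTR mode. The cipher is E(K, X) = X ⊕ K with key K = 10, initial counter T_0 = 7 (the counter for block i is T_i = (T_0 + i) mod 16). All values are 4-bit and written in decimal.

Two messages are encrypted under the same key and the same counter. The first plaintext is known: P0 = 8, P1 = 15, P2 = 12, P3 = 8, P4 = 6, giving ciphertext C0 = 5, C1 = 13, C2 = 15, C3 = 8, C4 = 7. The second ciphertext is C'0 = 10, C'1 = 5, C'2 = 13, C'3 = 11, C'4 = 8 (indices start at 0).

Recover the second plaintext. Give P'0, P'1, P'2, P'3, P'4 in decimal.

P'0 = 7, P'1 = 7, P'2 = 14, P'3 = 11, P'4 = 9

In CTR with a reused counter, both messages share the same keystream S_i, so C_i ⊕ C'_i = P_i ⊕ P'_i and thus P'_i = P_i ⊕ C_i ⊕ C'_i.
P'0: 8 ⊕ 5 ⊕ 10 = 7.
P'1: 15 ⊕ 13 ⊕ 5 = 7.
P'2: 12 ⊕ 15 ⊕ 13 = 14.
P'3: 8 ⊕ 8 ⊕ 11 = 11.
P'4: 6 ⊕ 7 ⊕ 8 = 9.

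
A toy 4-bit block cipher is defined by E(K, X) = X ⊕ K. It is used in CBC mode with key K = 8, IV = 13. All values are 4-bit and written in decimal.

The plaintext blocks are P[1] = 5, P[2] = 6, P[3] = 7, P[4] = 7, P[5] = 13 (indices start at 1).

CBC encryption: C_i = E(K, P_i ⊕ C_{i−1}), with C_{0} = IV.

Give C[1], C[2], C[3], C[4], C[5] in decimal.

C[1] = 0, C[2] = 14, C[3] = 1, C[4] = 14, C[5] = 11

C[1]: P[1] ⊕ 13 = 8; E(K, 8) = 0.
C[2]: P[2] ⊕ 0 = 6; E(K, 6) = 14.
C[3]: P[3] ⊕ 14 = 9; E(K, 9) = 1.
C[4]: P[4] ⊕ 1 = 6; E(K, 6) = 14.
C[5]: P[5] ⊕ 14 = 3; E(K, 3) = 11.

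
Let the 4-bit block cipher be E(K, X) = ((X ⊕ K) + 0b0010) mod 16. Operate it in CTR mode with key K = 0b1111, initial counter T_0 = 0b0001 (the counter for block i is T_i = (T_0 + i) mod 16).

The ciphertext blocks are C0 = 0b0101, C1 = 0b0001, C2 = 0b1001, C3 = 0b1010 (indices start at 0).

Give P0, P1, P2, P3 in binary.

P0 = 0b0101, P1 = 0b1110, P2 = 0b0111, P3 = 0b0111

CTR decryption: S_i = E(K, T_i) where T_i is the counter for block i; P_i = C_i ⊕ S_i.
P0: T = 0b0001, S = E(K, T) = 0b0000; 0b0101 ⊕ 0b0000 = 0b0101.
P1: T = 0b0010, S = E(K, T) = 0b1111; 0b0001 ⊕ 0b1111 = 0b1110.
P2: T = 0b0011, S = E(K, T) = 0b1110; 0b1001 ⊕ 0b1110 = 0b0111.
P3: T = 0b0100, S = E(K, T) = 0b1101; 0b1010 ⊕ 0b1101 = 0b0111.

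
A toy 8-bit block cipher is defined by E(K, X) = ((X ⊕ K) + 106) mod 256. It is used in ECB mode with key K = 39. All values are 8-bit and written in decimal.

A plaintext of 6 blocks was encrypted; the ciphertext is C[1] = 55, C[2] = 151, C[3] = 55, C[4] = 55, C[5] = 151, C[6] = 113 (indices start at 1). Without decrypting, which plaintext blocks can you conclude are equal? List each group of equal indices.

ECB encrypts each block independently with the same key, so equal ciphertext blocks imply equal plaintext blocks.
C[1] = C[3] = C[4] = 55, so P[1] = P[3] = P[4].
C[2] = C[5] = 151, so P[2] = P[5].

P[1] = P[3] = P[4]; P[2] = P[5]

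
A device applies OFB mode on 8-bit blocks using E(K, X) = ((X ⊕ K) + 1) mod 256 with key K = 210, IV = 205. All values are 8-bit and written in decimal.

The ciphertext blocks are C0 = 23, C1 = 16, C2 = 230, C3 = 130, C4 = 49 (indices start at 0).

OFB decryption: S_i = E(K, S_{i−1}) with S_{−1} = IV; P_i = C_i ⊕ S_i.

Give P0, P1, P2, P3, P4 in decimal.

P0: S = E(K, 205) = 32; 23 ⊕ 32 = 55.
P1: S = E(K, 32) = 243; 16 ⊕ 243 = 227.
P2: S = E(K, 243) = 34; 230 ⊕ 34 = 196.
P3: S = E(K, 34) = 241; 130 ⊕ 241 = 115.
P4: S = E(K, 241) = 36; 49 ⊕ 36 = 21.

P0 = 55, P1 = 227, P2 = 196, P3 = 115, P4 = 21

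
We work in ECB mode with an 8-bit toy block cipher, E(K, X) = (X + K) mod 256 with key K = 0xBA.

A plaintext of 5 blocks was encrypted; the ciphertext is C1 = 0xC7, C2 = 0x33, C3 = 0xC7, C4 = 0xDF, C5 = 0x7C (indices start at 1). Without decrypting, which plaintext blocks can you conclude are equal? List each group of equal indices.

ECB encrypts each block independently with the same key, so equal ciphertext blocks imply equal plaintext blocks.
C1 = C3 = 0xC7, so P1 = P3.

P1 = P3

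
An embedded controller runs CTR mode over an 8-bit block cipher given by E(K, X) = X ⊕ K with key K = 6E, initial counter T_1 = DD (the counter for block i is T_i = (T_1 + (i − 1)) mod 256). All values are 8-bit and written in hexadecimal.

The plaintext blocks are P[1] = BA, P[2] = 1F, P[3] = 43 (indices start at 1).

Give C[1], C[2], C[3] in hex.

CTR encryption: S_i = E(K, T_i) where T_i is the counter for block i; C_i = P_i ⊕ S_i.
C[1]: T = DD, S = E(K, T) = B3; BA ⊕ B3 = 09.
C[2]: T = DE, S = E(K, T) = B0; 1F ⊕ B0 = AF.
C[3]: T = DF, S = E(K, T) = B1; 43 ⊕ B1 = F2.

C[1] = 09, C[2] = AF, C[3] = F2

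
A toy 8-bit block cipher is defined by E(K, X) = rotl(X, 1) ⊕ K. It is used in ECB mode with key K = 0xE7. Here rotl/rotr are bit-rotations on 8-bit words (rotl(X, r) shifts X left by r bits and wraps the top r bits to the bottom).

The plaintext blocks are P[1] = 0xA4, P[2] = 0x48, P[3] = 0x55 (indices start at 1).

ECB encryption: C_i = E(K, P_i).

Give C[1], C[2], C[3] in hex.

C[1] = 0xAE, C[2] = 0x77, C[3] = 0x4D

C[1]: E(K, 0xA4) = 0xAE.
C[2]: E(K, 0x48) = 0x77.
C[3]: E(K, 0x55) = 0x4D.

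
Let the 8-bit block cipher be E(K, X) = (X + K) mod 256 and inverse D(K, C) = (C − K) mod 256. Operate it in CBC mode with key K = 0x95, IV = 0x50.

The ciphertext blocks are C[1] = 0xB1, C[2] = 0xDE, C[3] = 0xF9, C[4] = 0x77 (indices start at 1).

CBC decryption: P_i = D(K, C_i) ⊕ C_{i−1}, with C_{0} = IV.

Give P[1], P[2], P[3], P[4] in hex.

P[1]: D(K, 0xB1) = 0x1C; 0x1C ⊕ 0x50 = 0x4C.
P[2]: D(K, 0xDE) = 0x49; 0x49 ⊕ 0xB1 = 0xF8.
P[3]: D(K, 0xF9) = 0x64; 0x64 ⊕ 0xDE = 0xBA.
P[4]: D(K, 0x77) = 0xE2; 0xE2 ⊕ 0xF9 = 0x1B.

P[1] = 0x4C, P[2] = 0xF8, P[3] = 0xBA, P[4] = 0x1B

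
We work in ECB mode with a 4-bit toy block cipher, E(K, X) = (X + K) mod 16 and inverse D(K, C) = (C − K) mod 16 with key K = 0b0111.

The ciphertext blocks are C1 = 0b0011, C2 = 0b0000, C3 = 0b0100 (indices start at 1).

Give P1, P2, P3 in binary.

P1 = 0b1100, P2 = 0b1001, P3 = 0b1101

ECB decryption: P_i = D(K, C_i).
P1: D(K, 0b0011) = 0b1100.
P2: D(K, 0b0000) = 0b1001.
P3: D(K, 0b0100) = 0b1101.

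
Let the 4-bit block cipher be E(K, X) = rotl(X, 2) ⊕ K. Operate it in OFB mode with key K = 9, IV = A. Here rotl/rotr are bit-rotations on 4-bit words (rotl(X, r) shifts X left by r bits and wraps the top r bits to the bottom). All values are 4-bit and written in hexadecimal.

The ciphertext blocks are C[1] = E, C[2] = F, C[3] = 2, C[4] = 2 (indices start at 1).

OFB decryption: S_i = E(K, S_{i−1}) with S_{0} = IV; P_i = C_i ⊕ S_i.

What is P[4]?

P[1]: S = E(K, A) = 3; E ⊕ 3 = D.
P[2]: S = E(K, 3) = 5; F ⊕ 5 = A.
P[3]: S = E(K, 5) = C; 2 ⊕ C = E.
P[4]: S = E(K, C) = A; 2 ⊕ A = 8.

P[4] = 8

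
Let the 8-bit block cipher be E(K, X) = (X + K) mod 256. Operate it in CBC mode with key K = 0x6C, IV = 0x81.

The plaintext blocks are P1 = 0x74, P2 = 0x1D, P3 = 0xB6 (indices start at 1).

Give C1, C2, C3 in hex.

CBC encryption: C_i = E(K, P_i ⊕ C_{i−1}), with C_{0} = IV.
C1: P1 ⊕ 0x81 = 0xF5; E(K, 0xF5) = 0x61.
C2: P2 ⊕ 0x61 = 0x7C; E(K, 0x7C) = 0xE8.
C3: P3 ⊕ 0xE8 = 0x5E; E(K, 0x5E) = 0xCA.

C1 = 0x61, C2 = 0xE8, C3 = 0xCA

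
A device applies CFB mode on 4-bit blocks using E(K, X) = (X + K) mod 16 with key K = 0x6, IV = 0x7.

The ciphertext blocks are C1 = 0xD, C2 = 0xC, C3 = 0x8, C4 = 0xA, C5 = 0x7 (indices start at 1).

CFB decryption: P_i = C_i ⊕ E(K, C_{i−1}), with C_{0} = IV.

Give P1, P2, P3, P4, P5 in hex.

P1: E(K, 0x7) = 0xD; 0xD ⊕ 0xD = 0x0.
P2: E(K, 0xD) = 0x3; 0xC ⊕ 0x3 = 0xF.
P3: E(K, 0xC) = 0x2; 0x8 ⊕ 0x2 = 0xA.
P4: E(K, 0x8) = 0xE; 0xA ⊕ 0xE = 0x4.
P5: E(K, 0xA) = 0x0; 0x7 ⊕ 0x0 = 0x7.

P1 = 0x0, P2 = 0xF, P3 = 0xA, P4 = 0x4, P5 = 0x7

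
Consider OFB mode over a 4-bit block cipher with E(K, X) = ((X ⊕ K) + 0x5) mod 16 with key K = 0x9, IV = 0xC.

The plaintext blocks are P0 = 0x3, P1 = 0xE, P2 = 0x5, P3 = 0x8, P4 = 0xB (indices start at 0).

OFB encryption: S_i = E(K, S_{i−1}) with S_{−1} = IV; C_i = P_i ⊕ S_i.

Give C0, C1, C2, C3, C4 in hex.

C0 = 0x9, C1 = 0x6, C2 = 0x3, C3 = 0xC, C4 = 0x9

C0: S = E(K, 0xC) = 0xA; 0x3 ⊕ 0xA = 0x9.
C1: S = E(K, 0xA) = 0x8; 0xE ⊕ 0x8 = 0x6.
C2: S = E(K, 0x8) = 0x6; 0x5 ⊕ 0x6 = 0x3.
C3: S = E(K, 0x6) = 0x4; 0x8 ⊕ 0x4 = 0xC.
C4: S = E(K, 0x4) = 0x2; 0xB ⊕ 0x2 = 0x9.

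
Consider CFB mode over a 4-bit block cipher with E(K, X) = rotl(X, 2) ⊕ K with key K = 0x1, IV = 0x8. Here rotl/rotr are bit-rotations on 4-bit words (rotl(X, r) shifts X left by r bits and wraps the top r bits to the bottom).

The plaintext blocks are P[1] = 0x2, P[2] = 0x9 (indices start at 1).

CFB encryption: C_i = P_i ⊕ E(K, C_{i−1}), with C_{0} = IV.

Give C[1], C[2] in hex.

C[1]: E(K, 0x8) = 0x3; 0x2 ⊕ 0x3 = 0x1.
C[2]: E(K, 0x1) = 0x5; 0x9 ⊕ 0x5 = 0xC.

C[1] = 0x1, C[2] = 0xC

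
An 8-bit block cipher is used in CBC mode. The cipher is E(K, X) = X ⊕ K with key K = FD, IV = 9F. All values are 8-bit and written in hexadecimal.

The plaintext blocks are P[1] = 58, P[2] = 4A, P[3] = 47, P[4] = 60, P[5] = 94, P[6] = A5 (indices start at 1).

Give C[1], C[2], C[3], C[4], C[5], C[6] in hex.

CBC encryption: C_i = E(K, P_i ⊕ C_{i−1}), with C_{0} = IV.
C[1]: P[1] ⊕ 9F = C7; E(K, C7) = 3A.
C[2]: P[2] ⊕ 3A = 70; E(K, 70) = 8D.
C[3]: P[3] ⊕ 8D = CA; E(K, CA) = 37.
C[4]: P[4] ⊕ 37 = 57; E(K, 57) = AA.
C[5]: P[5] ⊕ AA = 3E; E(K, 3E) = C3.
C[6]: P[6] ⊕ C3 = 66; E(K, 66) = 9B.

C[1] = 3A, C[2] = 8D, C[3] = 37, C[4] = AA, C[5] = C3, C[6] = 9B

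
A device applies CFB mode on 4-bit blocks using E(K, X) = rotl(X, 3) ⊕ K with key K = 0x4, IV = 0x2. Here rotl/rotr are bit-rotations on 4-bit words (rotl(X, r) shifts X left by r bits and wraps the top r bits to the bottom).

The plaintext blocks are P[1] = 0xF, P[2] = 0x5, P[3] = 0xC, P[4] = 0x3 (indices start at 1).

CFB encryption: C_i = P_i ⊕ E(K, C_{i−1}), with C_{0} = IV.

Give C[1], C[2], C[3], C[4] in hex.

C[1] = 0xA, C[2] = 0x4, C[3] = 0xA, C[4] = 0x2

C[1]: E(K, 0x2) = 0x5; 0xF ⊕ 0x5 = 0xA.
C[2]: E(K, 0xA) = 0x1; 0x5 ⊕ 0x1 = 0x4.
C[3]: E(K, 0x4) = 0x6; 0xC ⊕ 0x6 = 0xA.
C[4]: E(K, 0xA) = 0x1; 0x3 ⊕ 0x1 = 0x2.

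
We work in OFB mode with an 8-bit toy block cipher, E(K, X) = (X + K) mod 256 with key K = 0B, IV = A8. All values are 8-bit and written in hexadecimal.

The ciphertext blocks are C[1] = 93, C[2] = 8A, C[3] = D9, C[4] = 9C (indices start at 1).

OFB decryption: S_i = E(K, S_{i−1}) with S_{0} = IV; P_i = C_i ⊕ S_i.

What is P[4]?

P[1]: S = E(K, A8) = B3; 93 ⊕ B3 = 20.
P[2]: S = E(K, B3) = BE; 8A ⊕ BE = 34.
P[3]: S = E(K, BE) = C9; D9 ⊕ C9 = 10.
P[4]: S = E(K, C9) = D4; 9C ⊕ D4 = 48.

P[4] = 48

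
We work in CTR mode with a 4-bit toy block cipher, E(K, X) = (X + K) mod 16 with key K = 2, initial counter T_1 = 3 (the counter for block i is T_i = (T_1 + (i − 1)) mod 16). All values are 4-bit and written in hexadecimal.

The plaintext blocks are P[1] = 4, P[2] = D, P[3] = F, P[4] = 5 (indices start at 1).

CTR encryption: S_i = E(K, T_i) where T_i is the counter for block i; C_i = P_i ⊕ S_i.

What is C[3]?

C[1]: T = 3, S = E(K, T) = 5; 4 ⊕ 5 = 1.
C[2]: T = 4, S = E(K, T) = 6; D ⊕ 6 = B.
C[3]: T = 5, S = E(K, T) = 7; F ⊕ 7 = 8.

C[3] = 8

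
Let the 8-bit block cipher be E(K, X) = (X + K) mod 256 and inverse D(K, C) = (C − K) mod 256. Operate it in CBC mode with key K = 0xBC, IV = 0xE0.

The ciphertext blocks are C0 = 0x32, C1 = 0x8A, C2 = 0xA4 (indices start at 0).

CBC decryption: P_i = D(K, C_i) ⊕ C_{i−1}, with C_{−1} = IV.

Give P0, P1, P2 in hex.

P0: D(K, 0x32) = 0x76; 0x76 ⊕ 0xE0 = 0x96.
P1: D(K, 0x8A) = 0xCE; 0xCE ⊕ 0x32 = 0xFC.
P2: D(K, 0xA4) = 0xE8; 0xE8 ⊕ 0x8A = 0x62.

P0 = 0x96, P1 = 0xFC, P2 = 0x62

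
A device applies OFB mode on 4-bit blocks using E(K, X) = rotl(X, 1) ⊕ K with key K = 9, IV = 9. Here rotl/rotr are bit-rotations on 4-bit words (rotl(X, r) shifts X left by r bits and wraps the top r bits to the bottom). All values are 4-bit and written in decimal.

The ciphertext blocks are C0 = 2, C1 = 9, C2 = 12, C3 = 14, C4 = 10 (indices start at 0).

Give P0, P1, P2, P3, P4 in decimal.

OFB decryption: S_i = E(K, S_{i−1}) with S_{−1} = IV; P_i = C_i ⊕ S_i.
P0: S = E(K, 9) = 10; 2 ⊕ 10 = 8.
P1: S = E(K, 10) = 12; 9 ⊕ 12 = 5.
P2: S = E(K, 12) = 0; 12 ⊕ 0 = 12.
P3: S = E(K, 0) = 9; 14 ⊕ 9 = 7.
P4: S = E(K, 9) = 10; 10 ⊕ 10 = 0.

P0 = 8, P1 = 5, P2 = 12, P3 = 7, P4 = 0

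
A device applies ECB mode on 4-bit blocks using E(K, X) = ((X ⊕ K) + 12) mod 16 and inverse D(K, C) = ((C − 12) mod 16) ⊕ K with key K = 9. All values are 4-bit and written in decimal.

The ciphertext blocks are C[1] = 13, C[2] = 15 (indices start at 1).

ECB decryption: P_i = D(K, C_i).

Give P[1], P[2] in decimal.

P[1] = 8, P[2] = 10

P[1]: D(K, 13) = 8.
P[2]: D(K, 15) = 10.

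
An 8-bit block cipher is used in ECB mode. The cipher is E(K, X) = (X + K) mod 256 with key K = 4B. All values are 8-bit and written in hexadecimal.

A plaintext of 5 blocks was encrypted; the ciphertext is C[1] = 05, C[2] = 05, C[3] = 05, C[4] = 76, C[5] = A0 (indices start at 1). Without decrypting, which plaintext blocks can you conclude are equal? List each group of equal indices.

P[1] = P[2] = P[3]

ECB encrypts each block independently with the same key, so equal ciphertext blocks imply equal plaintext blocks.
C[1] = C[2] = C[3] = 05, so P[1] = P[2] = P[3].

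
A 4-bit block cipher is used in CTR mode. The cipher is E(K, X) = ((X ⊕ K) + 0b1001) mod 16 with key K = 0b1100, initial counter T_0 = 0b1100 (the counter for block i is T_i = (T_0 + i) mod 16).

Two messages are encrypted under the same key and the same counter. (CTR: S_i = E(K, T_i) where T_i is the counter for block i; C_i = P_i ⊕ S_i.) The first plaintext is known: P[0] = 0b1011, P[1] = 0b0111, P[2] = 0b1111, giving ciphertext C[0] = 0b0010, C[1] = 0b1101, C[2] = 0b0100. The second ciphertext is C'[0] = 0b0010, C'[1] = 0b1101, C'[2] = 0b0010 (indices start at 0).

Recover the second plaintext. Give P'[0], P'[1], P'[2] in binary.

In CTR with a reused counter, both messages share the same keystream S_i, so C_i ⊕ C'_i = P_i ⊕ P'_i and thus P'_i = P_i ⊕ C_i ⊕ C'_i.
P'[0]: 0b1011 ⊕ 0b0010 ⊕ 0b0010 = 0b1011.
P'[1]: 0b0111 ⊕ 0b1101 ⊕ 0b1101 = 0b0111.
P'[2]: 0b1111 ⊕ 0b0100 ⊕ 0b0010 = 0b1001.

P'[0] = 0b1011, P'[1] = 0b0111, P'[2] = 0b1001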